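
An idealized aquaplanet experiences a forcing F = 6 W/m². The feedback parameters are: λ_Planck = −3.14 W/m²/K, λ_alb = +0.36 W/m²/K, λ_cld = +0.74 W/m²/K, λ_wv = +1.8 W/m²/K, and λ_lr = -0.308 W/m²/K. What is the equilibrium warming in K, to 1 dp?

Net feedback parameter λ = (−3.14) + (+0.36) + (+0.74) + (+1.8) + (-0.308) = -0.548 W/m²/K.
ΔT = −F/λ = −6/(-0.548) = 10.9 K.

10.9 K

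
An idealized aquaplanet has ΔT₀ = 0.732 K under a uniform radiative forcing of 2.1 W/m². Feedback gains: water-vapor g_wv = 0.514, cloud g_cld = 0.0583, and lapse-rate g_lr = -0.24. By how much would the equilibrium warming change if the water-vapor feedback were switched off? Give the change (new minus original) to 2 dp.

Original: g = 0.3323, ΔT = 0.732/(1−0.3323) = 1.0963 K.
Without water-vapor: g' = -0.1817, ΔT' = 0.732/(1+0.1817) = 0.6194 K.
Change = 0.6194 − 1.0963 = -0.48 K.

-0.48 K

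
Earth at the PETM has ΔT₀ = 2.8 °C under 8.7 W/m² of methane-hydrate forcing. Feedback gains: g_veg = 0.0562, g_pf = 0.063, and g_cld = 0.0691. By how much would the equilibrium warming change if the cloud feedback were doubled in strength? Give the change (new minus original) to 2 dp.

Original: g = 0.1883, ΔT = 2.8/(1−0.1883) = 3.4496 °C.
With doubled cloud: g' = 0.2574, ΔT' = 2.8/(1−0.2574) = 3.7705 °C.
Change = 3.7705 − 3.4496 = 0.32 °C.

0.32 °C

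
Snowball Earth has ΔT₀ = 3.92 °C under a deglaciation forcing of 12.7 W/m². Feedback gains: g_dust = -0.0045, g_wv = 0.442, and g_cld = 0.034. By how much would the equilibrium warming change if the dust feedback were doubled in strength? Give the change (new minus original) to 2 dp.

Original: g = 0.4715, ΔT = 3.92/(1−0.4715) = 7.4172 °C.
With doubled dust: g' = 0.467, ΔT' = 3.92/(1−0.467) = 7.3546 °C.
Change = 7.3546 − 7.4172 = -0.06 °C.

-0.06 °C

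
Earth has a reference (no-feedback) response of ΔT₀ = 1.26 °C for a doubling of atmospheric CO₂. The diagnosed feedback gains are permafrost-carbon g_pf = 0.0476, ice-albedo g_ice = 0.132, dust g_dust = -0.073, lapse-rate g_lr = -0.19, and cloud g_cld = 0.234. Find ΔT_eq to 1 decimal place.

1.5 °C

Total gain g = 0.0476 + 0.132 − 0.073 − 0.19 + 0.234 = 0.1506.
Amplification A = 1/(1 − 0.1506) = 1.177.
ΔT = 1.26 × 1.177 = 1.5 °C.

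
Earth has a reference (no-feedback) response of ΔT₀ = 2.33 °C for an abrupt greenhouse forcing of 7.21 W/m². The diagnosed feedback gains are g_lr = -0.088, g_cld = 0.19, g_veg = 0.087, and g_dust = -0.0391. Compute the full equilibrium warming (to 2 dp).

2.74 °C

Total gain g = -0.088 + 0.19 + 0.087 − 0.0391 = 0.1499.
Amplification A = 1/(1 − 0.1499) = 1.176.
ΔT = 2.33 × 1.176 = 2.74 °C.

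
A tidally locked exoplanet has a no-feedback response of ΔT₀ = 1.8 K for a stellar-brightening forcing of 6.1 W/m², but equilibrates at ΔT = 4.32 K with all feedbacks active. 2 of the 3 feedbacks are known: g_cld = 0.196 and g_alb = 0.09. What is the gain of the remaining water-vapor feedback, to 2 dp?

Amplification A = ΔT/ΔT₀ = 4.32/1.8 = 2.4.
Total gain g = 1 − 1/A = 1 − 1/2.4 = 0.5833.
Known gains sum to 0.196 + 0.09 = 0.286.
g_wv = 0.5833 − 0.286 = 0.30.

0.30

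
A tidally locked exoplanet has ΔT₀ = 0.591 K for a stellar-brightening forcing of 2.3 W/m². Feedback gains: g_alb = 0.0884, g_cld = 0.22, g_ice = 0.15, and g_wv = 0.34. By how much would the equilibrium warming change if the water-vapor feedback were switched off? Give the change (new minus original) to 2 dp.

Original: g = 0.7984, ΔT = 0.591/(1−0.7984) = 2.9315 K.
Without water-vapor: g' = 0.4584, ΔT' = 0.591/(1−0.4584) = 1.0912 K.
Change = 1.0912 − 2.9315 = -1.84 K.

-1.84 K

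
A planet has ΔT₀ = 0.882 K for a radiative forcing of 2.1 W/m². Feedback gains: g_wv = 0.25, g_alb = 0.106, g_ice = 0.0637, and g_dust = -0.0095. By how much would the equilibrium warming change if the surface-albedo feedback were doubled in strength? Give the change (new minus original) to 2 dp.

0.33 K

Original: g = 0.4102, ΔT = 0.882/(1−0.4102) = 1.4954 K.
With doubled surface-albedo: g' = 0.5162, ΔT' = 0.882/(1−0.5162) = 1.8231 K.
Change = 1.8231 − 1.4954 = 0.33 K.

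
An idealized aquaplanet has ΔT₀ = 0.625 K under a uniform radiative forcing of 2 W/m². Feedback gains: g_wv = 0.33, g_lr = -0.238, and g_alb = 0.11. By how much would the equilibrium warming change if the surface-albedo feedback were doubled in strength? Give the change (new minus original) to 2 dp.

0.13 K

Original: g = 0.202, ΔT = 0.625/(1−0.202) = 0.7832 K.
With doubled surface-albedo: g' = 0.312, ΔT' = 0.625/(1−0.312) = 0.9084 K.
Change = 0.9084 − 0.7832 = 0.13 K.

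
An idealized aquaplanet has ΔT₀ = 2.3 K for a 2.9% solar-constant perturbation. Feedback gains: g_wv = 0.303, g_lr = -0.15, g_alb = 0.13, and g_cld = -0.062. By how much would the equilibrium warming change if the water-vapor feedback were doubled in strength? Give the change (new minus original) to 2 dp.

Original: g = 0.221, ΔT = 2.3/(1−0.221) = 2.9525 K.
With doubled water-vapor: g' = 0.524, ΔT' = 2.3/(1−0.524) = 4.8319 K.
Change = 4.8319 − 2.9525 = 1.88 K.

1.88 K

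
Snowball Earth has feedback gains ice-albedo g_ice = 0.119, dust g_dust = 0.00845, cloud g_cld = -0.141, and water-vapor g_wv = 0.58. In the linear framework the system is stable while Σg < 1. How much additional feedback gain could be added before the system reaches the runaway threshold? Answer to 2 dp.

Current total gain = 0.119 + 0.00845 − 0.141 + 0.58 = 0.56645.
Margin to runaway = 1 − 0.56645 = 0.43.

0.43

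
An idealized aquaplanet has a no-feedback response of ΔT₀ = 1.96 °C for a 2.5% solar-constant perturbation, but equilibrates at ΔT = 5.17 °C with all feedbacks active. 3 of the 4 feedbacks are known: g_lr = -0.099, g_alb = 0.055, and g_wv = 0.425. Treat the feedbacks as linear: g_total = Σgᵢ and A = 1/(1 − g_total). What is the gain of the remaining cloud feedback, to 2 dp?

0.24

Amplification A = ΔT/ΔT₀ = 5.17/1.96 = 2.638.
Total gain g = 1 − 1/A = 1 − 1/2.638 = 0.6209.
Known gains sum to -0.099 + 0.055 + 0.425 = 0.381.
g_cld = 0.6209 − 0.381 = 0.24.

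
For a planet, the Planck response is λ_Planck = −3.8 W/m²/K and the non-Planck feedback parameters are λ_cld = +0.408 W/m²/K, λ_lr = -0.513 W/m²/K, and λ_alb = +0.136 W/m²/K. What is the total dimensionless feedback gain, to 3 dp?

Convert to gains: g_cld = 0.408/3.8 = 0.1074; g_lr = -0.513/3.8 = -0.135; g_alb = 0.136/3.8 = 0.03579.
Total gain g = 0.00819.

0.008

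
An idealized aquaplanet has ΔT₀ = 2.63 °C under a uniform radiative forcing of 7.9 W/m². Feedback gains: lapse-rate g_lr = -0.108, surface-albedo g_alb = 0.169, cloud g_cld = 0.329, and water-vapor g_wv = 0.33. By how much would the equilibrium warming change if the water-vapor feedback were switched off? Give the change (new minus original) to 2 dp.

Original: g = 0.72, ΔT = 2.63/(1−0.72) = 9.3929 °C.
Without water-vapor: g' = 0.39, ΔT' = 2.63/(1−0.39) = 4.3115 °C.
Change = 4.3115 − 9.3929 = -5.08 °C.

-5.08 °C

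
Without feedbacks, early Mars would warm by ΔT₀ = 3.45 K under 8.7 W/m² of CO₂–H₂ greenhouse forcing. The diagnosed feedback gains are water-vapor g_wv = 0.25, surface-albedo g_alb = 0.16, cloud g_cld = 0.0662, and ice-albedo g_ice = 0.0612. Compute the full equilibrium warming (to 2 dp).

7.46 K

Total gain g = 0.25 + 0.16 + 0.0662 + 0.0612 = 0.5374.
Amplification A = 1/(1 − 0.5374) = 2.162.
ΔT = 3.45 × 2.162 = 7.46 K.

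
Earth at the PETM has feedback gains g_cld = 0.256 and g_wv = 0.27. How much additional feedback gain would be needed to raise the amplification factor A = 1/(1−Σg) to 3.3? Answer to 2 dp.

0.17

Current total gain = 0.526.
Target gain for A = 3.3: g* = 1 − 1/3.3 = 0.697.
Additional gain needed = 0.697 − 0.526 = 0.17.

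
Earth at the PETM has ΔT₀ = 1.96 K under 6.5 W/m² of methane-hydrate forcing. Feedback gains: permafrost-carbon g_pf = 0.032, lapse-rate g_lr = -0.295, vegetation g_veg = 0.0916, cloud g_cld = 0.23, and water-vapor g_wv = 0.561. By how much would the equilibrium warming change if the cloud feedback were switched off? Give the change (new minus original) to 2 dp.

-1.94 K

Original: g = 0.6196, ΔT = 1.96/(1−0.6196) = 5.1525 K.
Without cloud: g' = 0.3896, ΔT' = 1.96/(1−0.3896) = 3.2110 K.
Change = 3.2110 − 5.1525 = -1.94 K.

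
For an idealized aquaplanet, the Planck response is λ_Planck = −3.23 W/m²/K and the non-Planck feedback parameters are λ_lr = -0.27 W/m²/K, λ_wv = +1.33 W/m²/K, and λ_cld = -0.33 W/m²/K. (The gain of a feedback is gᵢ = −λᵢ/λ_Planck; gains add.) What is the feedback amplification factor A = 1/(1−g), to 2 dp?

Convert to gains: g_lr = -0.27/3.23 = -0.08359; g_wv = 1.33/3.23 = 0.4118; g_cld = -0.33/3.23 = -0.1022.
Total gain g = 0.22601.
A = 1/(1 − 0.22601) = 1.29.

1.29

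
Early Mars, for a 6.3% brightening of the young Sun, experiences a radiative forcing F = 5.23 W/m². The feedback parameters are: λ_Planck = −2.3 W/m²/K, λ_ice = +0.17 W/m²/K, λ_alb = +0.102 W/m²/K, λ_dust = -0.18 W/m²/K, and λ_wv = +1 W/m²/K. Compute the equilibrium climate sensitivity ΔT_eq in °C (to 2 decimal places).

4.33 °C

Net feedback parameter λ = (−2.3) + (+0.17) + (+0.102) + (-0.18) + (+1) = -1.208 W/m²/K.
ΔT = −F/λ = −5.23/(-1.208) = 4.33 °C.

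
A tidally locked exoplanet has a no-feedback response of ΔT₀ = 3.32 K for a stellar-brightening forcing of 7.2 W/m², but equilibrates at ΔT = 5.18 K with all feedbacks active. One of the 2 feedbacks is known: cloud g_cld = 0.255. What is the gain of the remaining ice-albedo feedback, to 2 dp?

0.10

Amplification A = ΔT/ΔT₀ = 5.18/3.32 = 1.56.
Total gain g = 1 − 1/A = 1 − 1/1.56 = 0.359.
The known gain is 0.255.
g_ice = 0.359 − 0.255 = 0.10.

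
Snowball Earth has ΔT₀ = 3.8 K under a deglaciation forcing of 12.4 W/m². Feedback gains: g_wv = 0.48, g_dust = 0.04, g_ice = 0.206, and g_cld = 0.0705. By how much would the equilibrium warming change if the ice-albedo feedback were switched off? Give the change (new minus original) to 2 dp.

-9.39 K

Original: g = 0.7965, ΔT = 3.8/(1−0.7965) = 18.6732 K.
Without ice-albedo: g' = 0.5905, ΔT' = 3.8/(1−0.5905) = 9.2796 K.
Change = 9.2796 − 18.6732 = -9.39 K.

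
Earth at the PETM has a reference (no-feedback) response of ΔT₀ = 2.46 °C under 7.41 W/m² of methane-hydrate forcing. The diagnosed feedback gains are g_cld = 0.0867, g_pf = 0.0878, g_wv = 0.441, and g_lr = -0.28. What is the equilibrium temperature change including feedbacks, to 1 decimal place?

3.7 °C

Total gain g = 0.0867 + 0.0878 + 0.441 − 0.28 = 0.3355.
Amplification A = 1/(1 − 0.3355) = 1.505.
ΔT = 2.46 × 1.505 = 3.7 °C.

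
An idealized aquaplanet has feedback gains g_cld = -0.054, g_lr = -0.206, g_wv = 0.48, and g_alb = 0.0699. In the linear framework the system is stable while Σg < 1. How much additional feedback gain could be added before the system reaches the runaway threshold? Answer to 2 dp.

0.71

Current total gain = -0.054 − 0.206 + 0.48 + 0.0699 = 0.2899.
Margin to runaway = 1 − 0.2899 = 0.71.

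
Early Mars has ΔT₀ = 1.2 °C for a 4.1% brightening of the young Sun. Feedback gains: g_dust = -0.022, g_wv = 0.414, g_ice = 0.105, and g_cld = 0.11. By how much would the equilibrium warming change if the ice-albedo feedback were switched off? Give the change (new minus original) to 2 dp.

Original: g = 0.607, ΔT = 1.2/(1−0.607) = 3.0534 °C.
Without ice-albedo: g' = 0.502, ΔT' = 1.2/(1−0.502) = 2.4096 °C.
Change = 2.4096 − 3.0534 = -0.64 °C.

-0.64 °C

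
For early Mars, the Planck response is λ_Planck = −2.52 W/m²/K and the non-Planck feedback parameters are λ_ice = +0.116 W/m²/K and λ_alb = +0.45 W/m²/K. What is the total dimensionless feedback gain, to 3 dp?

0.225

Convert to gains: g_ice = 0.116/2.52 = 0.04603; g_alb = 0.45/2.52 = 0.1786.
Total gain g = 0.22463.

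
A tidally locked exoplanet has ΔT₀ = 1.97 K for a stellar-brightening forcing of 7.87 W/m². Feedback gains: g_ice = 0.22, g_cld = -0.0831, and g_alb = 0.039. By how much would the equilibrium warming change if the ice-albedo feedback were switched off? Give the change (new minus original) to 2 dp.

-0.50 K

Original: g = 0.1759, ΔT = 1.97/(1−0.1759) = 2.3905 K.
Without ice-albedo: g' = -0.0441, ΔT' = 1.97/(1+0.0441) = 1.8868 K.
Change = 1.8868 − 2.3905 = -0.50 K.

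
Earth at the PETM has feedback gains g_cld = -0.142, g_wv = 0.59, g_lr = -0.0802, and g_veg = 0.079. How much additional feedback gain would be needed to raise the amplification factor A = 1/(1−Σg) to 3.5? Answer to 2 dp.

Current total gain = 0.4468.
Target gain for A = 3.5: g* = 1 − 1/3.5 = 0.7143.
Additional gain needed = 0.7143 − 0.4468 = 0.27.

0.27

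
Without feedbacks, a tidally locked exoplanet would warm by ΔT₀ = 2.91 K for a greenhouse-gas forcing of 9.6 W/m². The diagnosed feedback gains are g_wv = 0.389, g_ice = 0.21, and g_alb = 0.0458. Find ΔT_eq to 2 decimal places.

Total gain g = 0.389 + 0.21 + 0.0458 = 0.6448.
Amplification A = 1/(1 − 0.6448) = 2.815.
ΔT = 2.91 × 2.815 = 8.19 K.

8.19 K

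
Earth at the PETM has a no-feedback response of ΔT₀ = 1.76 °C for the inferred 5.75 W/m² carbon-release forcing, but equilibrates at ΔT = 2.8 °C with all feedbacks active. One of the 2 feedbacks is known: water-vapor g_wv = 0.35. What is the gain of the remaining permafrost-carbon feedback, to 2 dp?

Amplification A = ΔT/ΔT₀ = 2.8/1.76 = 1.591.
Total gain g = 1 − 1/A = 1 − 1/1.591 = 0.3715.
The known gain is 0.35.
g_pf = 0.3715 − 0.35 = 0.02.

0.02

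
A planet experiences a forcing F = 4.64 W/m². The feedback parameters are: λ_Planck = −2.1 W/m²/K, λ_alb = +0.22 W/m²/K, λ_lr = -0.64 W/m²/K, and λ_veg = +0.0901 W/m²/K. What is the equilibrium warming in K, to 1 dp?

1.9 K

Net feedback parameter λ = (−2.1) + (+0.22) + (-0.64) + (+0.0901) = -2.4299 W/m²/K.
ΔT = −F/λ = −4.64/(-2.4299) = 1.9 K.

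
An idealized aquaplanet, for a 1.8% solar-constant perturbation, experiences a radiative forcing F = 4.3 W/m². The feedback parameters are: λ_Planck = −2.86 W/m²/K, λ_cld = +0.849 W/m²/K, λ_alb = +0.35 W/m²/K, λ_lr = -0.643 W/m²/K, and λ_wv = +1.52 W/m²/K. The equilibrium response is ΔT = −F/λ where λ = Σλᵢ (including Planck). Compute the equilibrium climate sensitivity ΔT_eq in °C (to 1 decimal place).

5.5 °C

Net feedback parameter λ = (−2.86) + (+0.849) + (+0.35) + (-0.643) + (+1.52) = -0.784 W/m²/K.
ΔT = −F/λ = −4.3/(-0.784) = 5.5 °C.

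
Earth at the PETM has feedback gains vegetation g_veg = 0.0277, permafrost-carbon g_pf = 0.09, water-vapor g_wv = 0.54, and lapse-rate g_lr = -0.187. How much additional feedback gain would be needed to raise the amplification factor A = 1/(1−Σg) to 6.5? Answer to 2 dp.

Current total gain = 0.4707.
Target gain for A = 6.5: g* = 1 − 1/6.5 = 0.8462.
Additional gain needed = 0.8462 − 0.4707 = 0.38.

0.38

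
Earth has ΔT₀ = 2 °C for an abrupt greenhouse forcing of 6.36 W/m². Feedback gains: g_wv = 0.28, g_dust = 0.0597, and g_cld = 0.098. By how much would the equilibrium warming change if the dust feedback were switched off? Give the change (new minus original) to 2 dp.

Original: g = 0.4377, ΔT = 2/(1−0.4377) = 3.5568 °C.
Without dust: g' = 0.378, ΔT' = 2/(1−0.378) = 3.2154 °C.
Change = 3.2154 − 3.5568 = -0.34 °C.

-0.34 °C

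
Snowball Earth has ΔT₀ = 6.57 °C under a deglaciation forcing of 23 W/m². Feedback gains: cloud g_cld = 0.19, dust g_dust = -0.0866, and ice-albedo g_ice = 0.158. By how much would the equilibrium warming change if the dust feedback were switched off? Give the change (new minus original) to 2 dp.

Original: g = 0.2614, ΔT = 6.57/(1−0.2614) = 8.8952 °C.
Without dust: g' = 0.348, ΔT' = 6.57/(1−0.348) = 10.0767 °C.
Change = 10.0767 − 8.8952 = 1.18 °C.

1.18 °C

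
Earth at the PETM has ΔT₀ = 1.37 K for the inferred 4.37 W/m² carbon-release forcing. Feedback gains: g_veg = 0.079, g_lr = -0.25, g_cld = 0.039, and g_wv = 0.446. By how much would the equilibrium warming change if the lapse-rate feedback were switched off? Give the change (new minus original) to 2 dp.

Original: g = 0.314, ΔT = 1.37/(1−0.314) = 1.9971 K.
Without lapse-rate: g' = 0.564, ΔT' = 1.37/(1−0.564) = 3.1422 K.
Change = 3.1422 − 1.9971 = 1.15 K.

1.15 K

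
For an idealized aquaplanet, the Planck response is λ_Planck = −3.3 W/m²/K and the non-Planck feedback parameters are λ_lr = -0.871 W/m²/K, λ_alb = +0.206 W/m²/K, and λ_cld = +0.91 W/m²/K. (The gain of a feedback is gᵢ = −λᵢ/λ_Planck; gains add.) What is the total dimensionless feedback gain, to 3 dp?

0.074

Convert to gains: g_lr = -0.871/3.3 = -0.2639; g_alb = 0.206/3.3 = 0.06242; g_cld = 0.91/3.3 = 0.2758.
Total gain g = 0.07432.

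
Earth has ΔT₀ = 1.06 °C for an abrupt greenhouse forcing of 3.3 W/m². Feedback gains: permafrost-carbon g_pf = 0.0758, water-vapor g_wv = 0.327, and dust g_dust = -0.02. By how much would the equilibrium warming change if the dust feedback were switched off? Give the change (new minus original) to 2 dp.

0.06 °C

Original: g = 0.3828, ΔT = 1.06/(1−0.3828) = 1.7174 °C.
Without dust: g' = 0.4028, ΔT' = 1.06/(1−0.4028) = 1.7749 °C.
Change = 1.7749 − 1.7174 = 0.06 °C.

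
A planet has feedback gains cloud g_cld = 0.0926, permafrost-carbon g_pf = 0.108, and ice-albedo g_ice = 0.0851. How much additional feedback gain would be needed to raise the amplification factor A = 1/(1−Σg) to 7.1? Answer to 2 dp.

Current total gain = 0.2857.
Target gain for A = 7.1: g* = 1 − 1/7.1 = 0.8592.
Additional gain needed = 0.8592 − 0.2857 = 0.57.

0.57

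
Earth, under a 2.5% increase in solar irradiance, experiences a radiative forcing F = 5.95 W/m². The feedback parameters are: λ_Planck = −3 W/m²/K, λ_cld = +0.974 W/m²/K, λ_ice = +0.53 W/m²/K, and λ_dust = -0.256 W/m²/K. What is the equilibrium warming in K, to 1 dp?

3.4 K

Net feedback parameter λ = (−3) + (+0.974) + (+0.53) + (-0.256) = -1.752 W/m²/K.
ΔT = −F/λ = −5.95/(-1.752) = 3.4 K.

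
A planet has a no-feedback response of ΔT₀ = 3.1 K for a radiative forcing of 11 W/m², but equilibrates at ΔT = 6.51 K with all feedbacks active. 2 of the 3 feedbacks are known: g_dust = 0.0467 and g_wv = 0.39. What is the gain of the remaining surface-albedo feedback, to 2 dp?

Amplification A = ΔT/ΔT₀ = 6.51/3.1 = 2.1.
Total gain g = 1 − 1/A = 1 − 1/2.1 = 0.5238.
Known gains sum to 0.0467 + 0.39 = 0.4367.
g_alb = 0.5238 − 0.4367 = 0.09.

0.09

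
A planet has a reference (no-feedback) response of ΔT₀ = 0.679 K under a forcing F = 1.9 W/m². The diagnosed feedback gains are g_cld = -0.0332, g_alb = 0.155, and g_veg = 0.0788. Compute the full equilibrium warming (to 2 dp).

0.85 K

Total gain g = -0.0332 + 0.155 + 0.0788 = 0.2006.
Amplification A = 1/(1 − 0.2006) = 1.251.
ΔT = 0.679 × 1.251 = 0.85 K.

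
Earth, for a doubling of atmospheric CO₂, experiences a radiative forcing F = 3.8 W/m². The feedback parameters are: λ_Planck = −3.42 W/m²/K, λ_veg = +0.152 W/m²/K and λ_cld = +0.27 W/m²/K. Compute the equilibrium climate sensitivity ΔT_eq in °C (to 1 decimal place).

Net feedback parameter λ = (−3.42) + (+0.152) + (+0.27) = -2.998 W/m²/K.
ΔT = −F/λ = −3.8/(-2.998) = 1.3 °C.

1.3 °C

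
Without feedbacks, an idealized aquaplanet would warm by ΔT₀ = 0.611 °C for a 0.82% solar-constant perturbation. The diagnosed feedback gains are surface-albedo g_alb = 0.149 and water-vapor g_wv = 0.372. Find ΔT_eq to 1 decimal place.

1.3 °C

Total gain g = 0.149 + 0.372 = 0.521.
Amplification A = 1/(1 − 0.521) = 2.088.
ΔT = 0.611 × 2.088 = 1.3 °C.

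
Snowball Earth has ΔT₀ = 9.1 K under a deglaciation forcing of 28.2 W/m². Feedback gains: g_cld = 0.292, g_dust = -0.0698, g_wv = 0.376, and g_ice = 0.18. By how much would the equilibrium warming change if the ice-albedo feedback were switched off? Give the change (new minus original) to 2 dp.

-18.38 K

Original: g = 0.7782, ΔT = 9.1/(1−0.7782) = 41.0280 K.
Without ice-albedo: g' = 0.5982, ΔT' = 9.1/(1−0.5982) = 22.6481 K.
Change = 22.6481 − 41.0280 = -18.38 K.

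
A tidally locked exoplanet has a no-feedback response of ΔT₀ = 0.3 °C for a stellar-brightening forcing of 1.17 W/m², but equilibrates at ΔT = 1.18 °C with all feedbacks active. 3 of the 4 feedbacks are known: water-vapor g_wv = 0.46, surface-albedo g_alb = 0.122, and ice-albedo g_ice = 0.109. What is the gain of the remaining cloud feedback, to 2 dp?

Amplification A = ΔT/ΔT₀ = 1.18/0.3 = 3.933.
Total gain g = 1 − 1/A = 1 − 1/3.933 = 0.7457.
Known gains sum to 0.46 + 0.122 + 0.109 = 0.691.
g_cld = 0.7457 − 0.691 = 0.05.

0.05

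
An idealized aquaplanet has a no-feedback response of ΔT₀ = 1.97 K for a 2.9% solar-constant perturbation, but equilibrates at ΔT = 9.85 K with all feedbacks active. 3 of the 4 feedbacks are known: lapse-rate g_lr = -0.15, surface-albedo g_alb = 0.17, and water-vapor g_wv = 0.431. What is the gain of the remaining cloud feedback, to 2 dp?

0.35

Amplification A = ΔT/ΔT₀ = 9.85/1.97 = 5.
Total gain g = 1 − 1/A = 1 − 1/5 = 0.8.
Known gains sum to -0.15 + 0.17 + 0.431 = 0.451.
g_cld = 0.8 − 0.451 = 0.35.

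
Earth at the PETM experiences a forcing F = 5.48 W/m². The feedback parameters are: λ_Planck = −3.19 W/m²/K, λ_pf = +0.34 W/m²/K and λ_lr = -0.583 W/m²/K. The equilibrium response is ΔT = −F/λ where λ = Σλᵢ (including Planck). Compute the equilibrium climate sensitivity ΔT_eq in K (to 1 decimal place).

Net feedback parameter λ = (−3.19) + (+0.34) + (-0.583) = -3.433 W/m²/K.
ΔT = −F/λ = −5.48/(-3.433) = 1.6 K.

1.6 K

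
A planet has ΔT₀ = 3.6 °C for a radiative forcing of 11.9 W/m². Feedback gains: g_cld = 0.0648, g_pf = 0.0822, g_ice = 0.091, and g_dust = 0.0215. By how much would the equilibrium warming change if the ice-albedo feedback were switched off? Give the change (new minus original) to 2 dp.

Original: g = 0.2595, ΔT = 3.6/(1−0.2595) = 4.8616 °C.
Without ice-albedo: g' = 0.1685, ΔT' = 3.6/(1−0.1685) = 4.3295 °C.
Change = 4.3295 − 4.8616 = -0.53 °C.

-0.53 °C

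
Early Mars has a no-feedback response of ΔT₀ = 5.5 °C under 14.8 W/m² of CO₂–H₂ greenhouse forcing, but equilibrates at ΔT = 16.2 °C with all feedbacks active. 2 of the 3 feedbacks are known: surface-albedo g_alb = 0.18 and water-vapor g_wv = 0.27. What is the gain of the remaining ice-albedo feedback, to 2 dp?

Amplification A = ΔT/ΔT₀ = 16.2/5.5 = 2.945.
Total gain g = 1 − 1/A = 1 − 1/2.945 = 0.6604.
Known gains sum to 0.18 + 0.27 = 0.45.
g_ice = 0.6604 − 0.45 = 0.21.

0.21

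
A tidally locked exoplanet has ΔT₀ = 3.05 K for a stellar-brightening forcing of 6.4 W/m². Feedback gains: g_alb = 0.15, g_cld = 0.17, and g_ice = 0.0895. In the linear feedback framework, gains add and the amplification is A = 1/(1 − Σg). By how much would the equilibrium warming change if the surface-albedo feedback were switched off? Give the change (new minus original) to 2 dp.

Original: g = 0.4095, ΔT = 3.05/(1−0.4095) = 5.1651 K.
Without surface-albedo: g' = 0.2595, ΔT' = 3.05/(1−0.2595) = 4.1188 K.
Change = 4.1188 − 5.1651 = -1.05 K.

-1.05 K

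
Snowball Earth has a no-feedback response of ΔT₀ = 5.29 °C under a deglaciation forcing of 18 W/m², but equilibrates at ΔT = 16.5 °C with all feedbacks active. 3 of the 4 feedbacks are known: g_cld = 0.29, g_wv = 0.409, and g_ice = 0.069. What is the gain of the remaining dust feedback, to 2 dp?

-0.09

Amplification A = ΔT/ΔT₀ = 16.5/5.29 = 3.119.
Total gain g = 1 − 1/A = 1 − 1/3.119 = 0.6794.
Known gains sum to 0.29 + 0.409 + 0.069 = 0.768.
g_dust = 0.6794 − 0.768 = -0.09.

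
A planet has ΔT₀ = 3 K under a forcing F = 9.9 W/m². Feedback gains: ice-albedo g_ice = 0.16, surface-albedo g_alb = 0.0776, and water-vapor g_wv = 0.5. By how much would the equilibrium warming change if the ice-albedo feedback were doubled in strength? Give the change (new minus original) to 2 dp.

17.86 K

Original: g = 0.7376, ΔT = 3/(1−0.7376) = 11.4329 K.
With doubled ice-albedo: g' = 0.8976, ΔT' = 3/(1−0.8976) = 29.2969 K.
Change = 29.2969 − 11.4329 = 17.86 K.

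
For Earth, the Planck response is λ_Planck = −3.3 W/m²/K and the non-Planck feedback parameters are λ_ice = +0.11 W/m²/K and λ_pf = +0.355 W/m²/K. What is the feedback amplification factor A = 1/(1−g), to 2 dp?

1.16

Convert to gains: g_ice = 0.11/3.3 = 0.03333; g_pf = 0.355/3.3 = 0.1076.
Total gain g = 0.14093.
A = 1/(1 − 0.14093) = 1.16.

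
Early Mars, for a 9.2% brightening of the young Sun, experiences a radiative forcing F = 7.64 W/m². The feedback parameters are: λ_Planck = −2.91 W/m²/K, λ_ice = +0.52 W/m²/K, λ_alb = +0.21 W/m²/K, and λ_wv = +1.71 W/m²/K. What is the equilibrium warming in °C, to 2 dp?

Net feedback parameter λ = (−2.91) + (+0.52) + (+0.21) + (+1.71) = -0.47 W/m²/K.
ΔT = −F/λ = −7.64/(-0.47) = 16.26 °C.

16.26 °C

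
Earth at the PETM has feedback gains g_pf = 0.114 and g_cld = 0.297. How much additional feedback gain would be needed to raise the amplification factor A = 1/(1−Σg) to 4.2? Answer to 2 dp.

0.35

Current total gain = 0.411.
Target gain for A = 4.2: g* = 1 − 1/4.2 = 0.7619.
Additional gain needed = 0.7619 − 0.411 = 0.35.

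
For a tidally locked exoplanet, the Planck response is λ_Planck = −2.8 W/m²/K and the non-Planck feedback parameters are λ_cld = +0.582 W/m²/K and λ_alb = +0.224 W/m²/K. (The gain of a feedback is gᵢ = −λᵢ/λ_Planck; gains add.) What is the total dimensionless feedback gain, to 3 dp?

Convert to gains: g_cld = 0.582/2.8 = 0.2079; g_alb = 0.224/2.8 = 0.08.
Total gain g = 0.2879.

0.288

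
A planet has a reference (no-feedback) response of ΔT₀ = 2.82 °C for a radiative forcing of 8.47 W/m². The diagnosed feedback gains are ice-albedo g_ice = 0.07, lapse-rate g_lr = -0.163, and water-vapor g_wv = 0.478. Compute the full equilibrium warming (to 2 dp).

Total gain g = 0.07 − 0.163 + 0.478 = 0.385.
Amplification A = 1/(1 − 0.385) = 1.626.
ΔT = 2.82 × 1.626 = 4.59 °C.

4.59 °C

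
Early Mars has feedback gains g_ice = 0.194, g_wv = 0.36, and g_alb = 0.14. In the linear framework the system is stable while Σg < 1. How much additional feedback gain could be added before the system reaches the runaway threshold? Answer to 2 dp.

Current total gain = 0.194 + 0.36 + 0.14 = 0.694.
Margin to runaway = 1 − 0.694 = 0.31.

0.31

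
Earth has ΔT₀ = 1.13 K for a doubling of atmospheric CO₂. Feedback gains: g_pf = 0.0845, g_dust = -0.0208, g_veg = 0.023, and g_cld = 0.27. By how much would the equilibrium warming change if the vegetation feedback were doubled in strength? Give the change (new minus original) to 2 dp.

0.07 K

Original: g = 0.3567, ΔT = 1.13/(1−0.3567) = 1.7566 K.
With doubled vegetation: g' = 0.3797, ΔT' = 1.13/(1−0.3797) = 1.8217 K.
Change = 1.8217 − 1.7566 = 0.07 K.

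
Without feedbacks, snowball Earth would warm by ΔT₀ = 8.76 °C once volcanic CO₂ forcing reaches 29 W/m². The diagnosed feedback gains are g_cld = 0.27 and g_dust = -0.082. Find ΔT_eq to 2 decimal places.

10.79 °C

Total gain g = 0.27 − 0.082 = 0.188.
Amplification A = 1/(1 − 0.188) = 1.232.
ΔT = 8.76 × 1.232 = 10.79 °C.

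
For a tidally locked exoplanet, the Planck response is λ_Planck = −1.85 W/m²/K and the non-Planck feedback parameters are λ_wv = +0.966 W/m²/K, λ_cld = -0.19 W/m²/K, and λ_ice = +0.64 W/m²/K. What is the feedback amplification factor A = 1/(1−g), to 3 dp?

Convert to gains: g_wv = 0.966/1.85 = 0.5222; g_cld = -0.19/1.85 = -0.1027; g_ice = 0.64/1.85 = 0.3459.
Total gain g = 0.7654.
A = 1/(1 − 0.7654) = 4.263.

4.263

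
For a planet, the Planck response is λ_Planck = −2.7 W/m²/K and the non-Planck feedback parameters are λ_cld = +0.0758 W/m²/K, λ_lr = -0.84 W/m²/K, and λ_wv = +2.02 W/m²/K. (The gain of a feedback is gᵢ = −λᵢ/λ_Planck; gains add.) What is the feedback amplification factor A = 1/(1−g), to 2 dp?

Convert to gains: g_cld = 0.0758/2.7 = 0.02807; g_lr = -0.84/2.7 = -0.3111; g_wv = 2.02/2.7 = 0.7481.
Total gain g = 0.46507.
A = 1/(1 − 0.46507) = 1.87.

1.87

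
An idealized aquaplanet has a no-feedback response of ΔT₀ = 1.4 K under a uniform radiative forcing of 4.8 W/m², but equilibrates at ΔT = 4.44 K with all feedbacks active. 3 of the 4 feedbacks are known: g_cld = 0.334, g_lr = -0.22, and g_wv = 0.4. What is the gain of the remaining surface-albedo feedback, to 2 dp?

Amplification A = ΔT/ΔT₀ = 4.44/1.4 = 3.171.
Total gain g = 1 − 1/A = 1 − 1/3.171 = 0.6846.
Known gains sum to 0.334 − 0.22 + 0.4 = 0.514.
g_alb = 0.6846 − 0.514 = 0.17.

0.17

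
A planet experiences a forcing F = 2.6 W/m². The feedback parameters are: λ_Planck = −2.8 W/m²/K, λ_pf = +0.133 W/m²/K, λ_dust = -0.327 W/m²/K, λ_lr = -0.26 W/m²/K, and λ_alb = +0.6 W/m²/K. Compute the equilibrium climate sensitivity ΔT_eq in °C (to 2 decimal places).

Net feedback parameter λ = (−2.8) + (+0.133) + (-0.327) + (-0.26) + (+0.6) = -2.654 W/m²/K.
ΔT = −F/λ = −2.6/(-2.654) = 0.98 °C.

0.98 °C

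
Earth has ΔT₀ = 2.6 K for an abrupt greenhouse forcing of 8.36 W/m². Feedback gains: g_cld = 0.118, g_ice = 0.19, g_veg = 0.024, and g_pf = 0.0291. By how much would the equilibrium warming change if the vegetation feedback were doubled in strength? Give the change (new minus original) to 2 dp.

0.16 K

Original: g = 0.3611, ΔT = 2.6/(1−0.3611) = 4.0695 K.
With doubled vegetation: g' = 0.3851, ΔT' = 2.6/(1−0.3851) = 4.2283 K.
Change = 4.2283 − 4.0695 = 0.16 K.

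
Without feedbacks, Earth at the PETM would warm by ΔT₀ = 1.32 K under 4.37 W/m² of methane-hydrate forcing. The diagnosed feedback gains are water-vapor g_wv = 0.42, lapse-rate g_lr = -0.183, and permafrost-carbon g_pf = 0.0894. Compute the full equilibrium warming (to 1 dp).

Total gain g = 0.42 − 0.183 + 0.0894 = 0.3264.
Amplification A = 1/(1 − 0.3264) = 1.485.
ΔT = 1.32 × 1.485 = 2.0 K.

2.0 K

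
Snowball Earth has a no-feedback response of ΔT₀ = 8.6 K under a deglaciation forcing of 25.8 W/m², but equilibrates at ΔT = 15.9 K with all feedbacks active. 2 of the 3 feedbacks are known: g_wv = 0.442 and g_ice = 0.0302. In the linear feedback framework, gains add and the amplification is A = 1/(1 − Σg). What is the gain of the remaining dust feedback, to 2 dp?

-0.01

Amplification A = ΔT/ΔT₀ = 15.9/8.6 = 1.849.
Total gain g = 1 − 1/A = 1 − 1/1.849 = 0.4592.
Known gains sum to 0.442 + 0.0302 = 0.4722.
g_dust = 0.4592 − 0.4722 = -0.01.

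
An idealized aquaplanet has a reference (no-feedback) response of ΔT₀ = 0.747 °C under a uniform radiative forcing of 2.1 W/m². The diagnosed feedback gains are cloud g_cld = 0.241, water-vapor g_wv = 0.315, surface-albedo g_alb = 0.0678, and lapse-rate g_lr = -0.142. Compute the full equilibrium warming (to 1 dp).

1.4 °C

Total gain g = 0.241 + 0.315 + 0.0678 − 0.142 = 0.4818.
Amplification A = 1/(1 − 0.4818) = 1.93.
ΔT = 0.747 × 1.93 = 1.4 °C.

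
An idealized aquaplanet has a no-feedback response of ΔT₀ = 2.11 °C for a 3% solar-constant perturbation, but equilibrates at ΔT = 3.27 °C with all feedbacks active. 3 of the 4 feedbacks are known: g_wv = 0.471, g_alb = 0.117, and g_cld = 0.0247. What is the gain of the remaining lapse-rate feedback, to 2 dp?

Amplification A = ΔT/ΔT₀ = 3.27/2.11 = 1.55.
Total gain g = 1 − 1/A = 1 − 1/1.55 = 0.3548.
Known gains sum to 0.471 + 0.117 + 0.0247 = 0.6127.
g_lr = 0.3548 − 0.6127 = -0.26.

-0.26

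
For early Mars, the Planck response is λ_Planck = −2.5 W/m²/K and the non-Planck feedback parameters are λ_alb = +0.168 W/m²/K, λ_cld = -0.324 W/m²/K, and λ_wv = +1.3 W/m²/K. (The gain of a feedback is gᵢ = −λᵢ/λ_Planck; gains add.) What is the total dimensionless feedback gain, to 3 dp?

Convert to gains: g_alb = 0.168/2.5 = 0.0672; g_cld = -0.324/2.5 = -0.1296; g_wv = 1.3/2.5 = 0.52.
Total gain g = 0.4576.

0.458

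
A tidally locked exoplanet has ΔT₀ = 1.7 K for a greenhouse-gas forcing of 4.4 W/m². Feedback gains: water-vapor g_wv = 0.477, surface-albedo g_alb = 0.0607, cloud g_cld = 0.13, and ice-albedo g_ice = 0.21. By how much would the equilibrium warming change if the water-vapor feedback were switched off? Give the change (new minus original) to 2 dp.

-11.06 K

Original: g = 0.8777, ΔT = 1.7/(1−0.8777) = 13.9002 K.
Without water-vapor: g' = 0.4007, ΔT' = 1.7/(1−0.4007) = 2.8366 K.
Change = 2.8366 − 13.9002 = -11.06 K.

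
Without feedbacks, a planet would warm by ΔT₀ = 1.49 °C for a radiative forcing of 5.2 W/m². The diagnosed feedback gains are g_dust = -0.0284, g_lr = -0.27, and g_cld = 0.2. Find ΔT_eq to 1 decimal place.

1.4 °C

Total gain g = -0.0284 − 0.27 + 0.2 = -0.0984.
Amplification A = 1/(1 + 0.0984) = 0.9104.
ΔT = 1.49 × 0.9104 = 1.4 °C.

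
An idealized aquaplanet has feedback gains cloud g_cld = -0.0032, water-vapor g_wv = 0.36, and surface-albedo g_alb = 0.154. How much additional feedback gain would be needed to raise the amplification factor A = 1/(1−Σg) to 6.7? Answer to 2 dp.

0.34

Current total gain = 0.5108.
Target gain for A = 6.7: g* = 1 − 1/6.7 = 0.8507.
Additional gain needed = 0.8507 − 0.5108 = 0.34.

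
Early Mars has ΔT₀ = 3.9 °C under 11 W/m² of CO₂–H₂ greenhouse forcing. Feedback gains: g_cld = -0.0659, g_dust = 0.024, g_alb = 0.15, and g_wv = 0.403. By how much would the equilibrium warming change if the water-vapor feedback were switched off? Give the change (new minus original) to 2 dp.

-3.60 °C

Original: g = 0.5111, ΔT = 3.9/(1−0.5111) = 7.9771 °C.
Without water-vapor: g' = 0.1081, ΔT' = 3.9/(1−0.1081) = 4.3727 °C.
Change = 4.3727 − 7.9771 = -3.60 °C.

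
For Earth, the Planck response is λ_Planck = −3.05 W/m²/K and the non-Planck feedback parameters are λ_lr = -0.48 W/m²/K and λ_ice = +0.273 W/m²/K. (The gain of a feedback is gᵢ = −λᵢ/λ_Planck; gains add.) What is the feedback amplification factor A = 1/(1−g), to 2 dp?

0.94

Convert to gains: g_lr = -0.48/3.05 = -0.1574; g_ice = 0.273/3.05 = 0.08951.
Total gain g = -0.06789.
A = 1/(1 + 0.06789) = 0.94.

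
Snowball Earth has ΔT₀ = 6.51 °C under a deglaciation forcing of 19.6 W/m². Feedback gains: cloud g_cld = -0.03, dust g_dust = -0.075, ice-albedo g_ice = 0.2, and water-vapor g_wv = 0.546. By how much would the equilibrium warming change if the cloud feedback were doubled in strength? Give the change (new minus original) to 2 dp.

-1.40 °C

Original: g = 0.641, ΔT = 6.51/(1−0.641) = 18.1337 °C.
With doubled cloud: g' = 0.611, ΔT' = 6.51/(1−0.611) = 16.7352 °C.
Change = 16.7352 − 18.1337 = -1.40 °C.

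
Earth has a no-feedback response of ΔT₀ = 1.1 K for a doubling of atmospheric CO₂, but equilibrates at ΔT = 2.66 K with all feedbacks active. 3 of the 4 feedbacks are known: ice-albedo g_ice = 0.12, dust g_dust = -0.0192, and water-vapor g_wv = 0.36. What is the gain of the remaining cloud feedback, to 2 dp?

0.13

Amplification A = ΔT/ΔT₀ = 2.66/1.1 = 2.418.
Total gain g = 1 − 1/A = 1 − 1/2.418 = 0.5864.
Known gains sum to 0.12 − 0.0192 + 0.36 = 0.4608.
g_cld = 0.5864 − 0.4608 = 0.13.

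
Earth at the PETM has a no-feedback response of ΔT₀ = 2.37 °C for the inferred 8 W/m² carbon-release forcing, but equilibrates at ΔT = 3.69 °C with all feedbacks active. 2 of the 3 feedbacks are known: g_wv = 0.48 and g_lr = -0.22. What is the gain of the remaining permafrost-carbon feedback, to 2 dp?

Amplification A = ΔT/ΔT₀ = 3.69/2.37 = 1.557.
Total gain g = 1 − 1/A = 1 − 1/1.557 = 0.3577.
Known gains sum to 0.48 − 0.22 = 0.26.
g_pf = 0.3577 − 0.26 = 0.10.

0.10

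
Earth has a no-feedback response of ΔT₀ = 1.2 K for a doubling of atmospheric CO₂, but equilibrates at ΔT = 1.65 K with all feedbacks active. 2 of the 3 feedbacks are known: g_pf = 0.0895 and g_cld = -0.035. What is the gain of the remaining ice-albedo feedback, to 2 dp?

0.22

Amplification A = ΔT/ΔT₀ = 1.65/1.2 = 1.375.
Total gain g = 1 − 1/A = 1 − 1/1.375 = 0.2727.
Known gains sum to 0.0895 − 0.035 = 0.0545.
g_ice = 0.2727 − 0.0545 = 0.22.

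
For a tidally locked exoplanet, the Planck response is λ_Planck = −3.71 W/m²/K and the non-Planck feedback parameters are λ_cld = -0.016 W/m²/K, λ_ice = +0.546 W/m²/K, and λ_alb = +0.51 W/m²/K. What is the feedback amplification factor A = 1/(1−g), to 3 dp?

Convert to gains: g_cld = -0.016/3.71 = -0.004313; g_ice = 0.546/3.71 = 0.1472; g_alb = 0.51/3.71 = 0.1375.
Total gain g = 0.280387.
A = 1/(1 − 0.280387) = 1.390.

1.390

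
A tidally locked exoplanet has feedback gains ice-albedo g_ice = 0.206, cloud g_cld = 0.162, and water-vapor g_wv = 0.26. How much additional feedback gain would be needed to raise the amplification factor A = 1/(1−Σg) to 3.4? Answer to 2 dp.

Current total gain = 0.628.
Target gain for A = 3.4: g* = 1 − 1/3.4 = 0.7059.
Additional gain needed = 0.7059 − 0.628 = 0.08.

0.08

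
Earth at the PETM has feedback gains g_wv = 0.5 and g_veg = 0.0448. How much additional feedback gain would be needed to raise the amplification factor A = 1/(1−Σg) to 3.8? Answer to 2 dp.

Current total gain = 0.5448.
Target gain for A = 3.8: g* = 1 − 1/3.8 = 0.7368.
Additional gain needed = 0.7368 − 0.5448 = 0.19.

0.19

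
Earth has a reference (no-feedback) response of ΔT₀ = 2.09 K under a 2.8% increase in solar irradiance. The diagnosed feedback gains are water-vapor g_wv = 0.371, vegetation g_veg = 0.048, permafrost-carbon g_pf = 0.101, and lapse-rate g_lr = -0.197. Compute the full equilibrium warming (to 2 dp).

Total gain g = 0.371 + 0.048 + 0.101 − 0.197 = 0.323.
Amplification A = 1/(1 − 0.323) = 1.477.
ΔT = 2.09 × 1.477 = 3.09 K.

3.09 K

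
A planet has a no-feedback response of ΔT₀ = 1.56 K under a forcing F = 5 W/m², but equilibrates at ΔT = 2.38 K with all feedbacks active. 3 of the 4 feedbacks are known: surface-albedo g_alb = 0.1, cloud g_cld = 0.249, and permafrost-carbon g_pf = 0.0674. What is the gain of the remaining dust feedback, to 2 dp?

-0.07

Amplification A = ΔT/ΔT₀ = 2.38/1.56 = 1.526.
Total gain g = 1 − 1/A = 1 − 1/1.526 = 0.3447.
Known gains sum to 0.1 + 0.249 + 0.0674 = 0.4164.
g_dust = 0.3447 − 0.4164 = -0.07.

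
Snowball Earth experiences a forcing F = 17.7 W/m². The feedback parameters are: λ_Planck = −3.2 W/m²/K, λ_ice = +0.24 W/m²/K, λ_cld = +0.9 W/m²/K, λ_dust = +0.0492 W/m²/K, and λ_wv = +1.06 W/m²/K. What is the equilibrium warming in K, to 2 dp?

Net feedback parameter λ = (−3.2) + (+0.24) + (+0.9) + (+0.0492) + (+1.06) = -0.9508 W/m²/K.
ΔT = −F/λ = −17.7/(-0.9508) = 18.62 K.

18.62 K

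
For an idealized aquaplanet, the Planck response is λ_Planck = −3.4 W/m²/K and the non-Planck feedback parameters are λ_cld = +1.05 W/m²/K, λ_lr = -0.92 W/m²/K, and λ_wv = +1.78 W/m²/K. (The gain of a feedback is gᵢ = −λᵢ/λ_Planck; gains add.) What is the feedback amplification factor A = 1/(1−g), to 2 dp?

2.28

Convert to gains: g_cld = 1.05/3.4 = 0.3088; g_lr = -0.92/3.4 = -0.2706; g_wv = 1.78/3.4 = 0.5235.
Total gain g = 0.5617.
A = 1/(1 − 0.5617) = 2.28.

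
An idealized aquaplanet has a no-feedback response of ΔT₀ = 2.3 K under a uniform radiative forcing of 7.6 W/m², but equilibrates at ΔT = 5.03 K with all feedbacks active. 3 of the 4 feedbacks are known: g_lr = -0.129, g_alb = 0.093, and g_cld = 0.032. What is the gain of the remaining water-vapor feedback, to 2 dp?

0.55

Amplification A = ΔT/ΔT₀ = 5.03/2.3 = 2.187.
Total gain g = 1 − 1/A = 1 − 1/2.187 = 0.5428.
Known gains sum to -0.129 + 0.093 + 0.032 = -0.004.
g_wv = 0.5428 + 0.004 = 0.55.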